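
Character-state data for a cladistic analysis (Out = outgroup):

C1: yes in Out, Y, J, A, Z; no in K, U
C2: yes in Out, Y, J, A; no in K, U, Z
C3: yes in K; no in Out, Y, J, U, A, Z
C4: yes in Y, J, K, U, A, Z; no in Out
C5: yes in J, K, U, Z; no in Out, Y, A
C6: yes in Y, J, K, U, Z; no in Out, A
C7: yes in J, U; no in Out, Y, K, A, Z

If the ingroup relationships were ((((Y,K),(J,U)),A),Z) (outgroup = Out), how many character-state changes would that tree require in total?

13

Map each character onto ((((Y,K),(J,U)),A),Z) (rooted by Out) and count the minimum state changes it requires (Fitch parsimony):
C1: 2; C2: 3; C3: 1; C4: 1; C5: 3; C6: 2; C7: 1.
Total tree length = 13.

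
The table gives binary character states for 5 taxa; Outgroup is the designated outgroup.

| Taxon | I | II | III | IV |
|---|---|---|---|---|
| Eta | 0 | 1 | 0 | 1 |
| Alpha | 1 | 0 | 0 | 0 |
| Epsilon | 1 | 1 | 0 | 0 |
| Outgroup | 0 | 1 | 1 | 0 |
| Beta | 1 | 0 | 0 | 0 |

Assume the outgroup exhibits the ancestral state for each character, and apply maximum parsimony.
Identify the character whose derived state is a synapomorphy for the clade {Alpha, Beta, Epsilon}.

Character polarity is set by the outgroup: the derived state is whichever differs from the outgroup's state, so for II, III the derived state is '0', and for the remaining characters it is '1'.
I (derived state '1') is shared by Alpha, Beta, and Epsilon — a synapomorphy uniting that clade.
II (derived state '0') is shared by Alpha and Beta — a synapomorphy uniting that clade.
All ingroup taxa share the derived state '0' for III; it defines the ingroup but does not resolve relationships within it.
IV (derived state '1') is unique to Eta (autapomorphy; uninformative for grouping).
Most parsimonious ingroup topology: (((Beta,Alpha),Epsilon),Eta).
The clade {Alpha, Beta, Epsilon} is supported by I: its derived state '1' occurs in exactly those taxa and in no other taxon (including the outgroup).

I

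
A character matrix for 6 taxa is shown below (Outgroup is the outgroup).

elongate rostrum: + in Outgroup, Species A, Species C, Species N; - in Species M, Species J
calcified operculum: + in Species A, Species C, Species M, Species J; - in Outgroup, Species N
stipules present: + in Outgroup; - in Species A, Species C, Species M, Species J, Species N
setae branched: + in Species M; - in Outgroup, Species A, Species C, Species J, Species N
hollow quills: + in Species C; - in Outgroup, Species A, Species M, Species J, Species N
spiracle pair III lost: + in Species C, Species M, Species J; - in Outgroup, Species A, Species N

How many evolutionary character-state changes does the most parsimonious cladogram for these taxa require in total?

6

Character polarity is set by the outgroup: the derived state is whichever differs from the outgroup's state, so for elongate rostrum, stipules present the derived state is '-', and for the remaining characters it is '+'.
Only Species J and Species M show the derived state '-' for elongate rostrum, supporting them as a clade.
calcified operculum (derived state '+') is shared by Species A, Species C, Species J, and Species M — a synapomorphy uniting that clade.
All ingroup taxa share the derived state '-' for stipules present; it defines the ingroup but does not resolve relationships within it.
setae branched: derived state '+' in Species M only — an autapomorphy, so it tells us nothing about relationships among taxa.
hollow quills: derived state '+' in Species C only — an autapomorphy, so it tells us nothing about relationships among taxa.
spiracle pair III lost (derived state '+') is shared by Species C, Species J, and Species M — a synapomorphy uniting that clade.
Most parsimonious ingroup topology: ((Species A,(Species C,(Species M,Species J))),Species N).
Changes per character on this tree: elongate rostrum: 1; calcified operculum: 1; stipules present: 1; setae branched: 1; hollow quills: 1; spiracle pair III lost: 1.
Total = 6.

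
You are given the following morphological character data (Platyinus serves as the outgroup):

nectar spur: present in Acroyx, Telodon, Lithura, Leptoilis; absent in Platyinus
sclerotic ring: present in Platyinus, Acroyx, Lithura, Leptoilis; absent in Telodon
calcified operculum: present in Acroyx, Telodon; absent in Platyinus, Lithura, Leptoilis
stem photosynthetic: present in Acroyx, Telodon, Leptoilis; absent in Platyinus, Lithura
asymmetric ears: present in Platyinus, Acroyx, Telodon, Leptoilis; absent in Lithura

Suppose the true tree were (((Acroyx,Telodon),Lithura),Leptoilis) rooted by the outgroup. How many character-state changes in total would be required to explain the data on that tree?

6

Map each character onto (((Acroyx,Telodon),Lithura),Leptoilis) (rooted by Platyinus) and count the minimum state changes it requires (Fitch parsimony):
nectar spur: 1; sclerotic ring: 1; calcified operculum: 1; stem photosynthetic: 2; asymmetric ears: 1.
Total tree length = 6.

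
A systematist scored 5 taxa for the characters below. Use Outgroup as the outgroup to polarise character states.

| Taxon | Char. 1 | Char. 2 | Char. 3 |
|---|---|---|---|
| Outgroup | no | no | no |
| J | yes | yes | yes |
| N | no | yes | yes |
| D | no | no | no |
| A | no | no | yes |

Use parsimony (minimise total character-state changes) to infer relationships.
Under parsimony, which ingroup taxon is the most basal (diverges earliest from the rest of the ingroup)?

The outgroup has state 'no' for every character, so 'yes' is the derived state throughout.
Char. 1: derived state 'yes' in J only — an autapomorphy, so it tells us nothing about relationships among taxa.
Char. 2: derived state 'yes' in J and N only — synapomorphy for {J, N}.
Only A, J, and N show the derived state 'yes' for Char. 3, supporting them as a clade.
Most parsimonious ingroup topology: (((J,N),A),D).
D is sister to the clade containing all other ingroup taxa, so it is the earliest-diverging (most basal) ingroup lineage.

D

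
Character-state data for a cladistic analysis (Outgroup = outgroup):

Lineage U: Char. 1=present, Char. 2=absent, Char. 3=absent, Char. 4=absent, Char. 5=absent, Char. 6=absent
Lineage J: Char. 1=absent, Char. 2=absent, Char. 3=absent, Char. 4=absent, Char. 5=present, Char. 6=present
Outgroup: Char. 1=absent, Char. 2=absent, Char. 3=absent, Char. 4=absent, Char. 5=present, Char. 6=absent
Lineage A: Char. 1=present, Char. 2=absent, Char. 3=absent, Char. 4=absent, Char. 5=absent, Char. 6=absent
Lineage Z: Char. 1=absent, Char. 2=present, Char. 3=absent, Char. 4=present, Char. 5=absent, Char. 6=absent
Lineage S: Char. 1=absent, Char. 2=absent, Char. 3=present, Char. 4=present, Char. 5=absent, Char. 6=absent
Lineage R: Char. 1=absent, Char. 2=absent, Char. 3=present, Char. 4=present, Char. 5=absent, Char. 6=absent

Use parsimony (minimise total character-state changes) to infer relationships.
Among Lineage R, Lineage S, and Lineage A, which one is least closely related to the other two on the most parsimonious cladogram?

Lineage A

Character polarity is set by the outgroup: the derived state is whichever differs from the outgroup's state, so for Char. 5 the derived state is 'absent', and for the remaining characters it is 'present'.
Char. 1 (derived state 'present') is shared by Lineage A and Lineage U — a synapomorphy uniting that clade.
Char. 2: derived state 'present' in Lineage Z only — an autapomorphy, so it tells us nothing about relationships among taxa.
Char. 3: derived state 'present' in Lineage R and Lineage S only — synapomorphy for {Lineage R, Lineage S}.
Char. 4 (derived state 'present') is shared by Lineage R, Lineage S, and Lineage Z — a synapomorphy uniting that clade.
Only Lineage A, Lineage R, Lineage S, Lineage U, and Lineage Z show the derived state 'absent' for Char. 5, supporting them as a clade.
Char. 6: derived state 'present' in Lineage J only — an autapomorphy, so it tells us nothing about relationships among taxa.
Most parsimonious ingroup topology: (((Lineage U,Lineage A),((Lineage S,Lineage R),Lineage Z)),Lineage J).
Lineage R and Lineage S share a more recent common ancestor with each other than either does with Lineage A, so Lineage A is the least closely related of the three.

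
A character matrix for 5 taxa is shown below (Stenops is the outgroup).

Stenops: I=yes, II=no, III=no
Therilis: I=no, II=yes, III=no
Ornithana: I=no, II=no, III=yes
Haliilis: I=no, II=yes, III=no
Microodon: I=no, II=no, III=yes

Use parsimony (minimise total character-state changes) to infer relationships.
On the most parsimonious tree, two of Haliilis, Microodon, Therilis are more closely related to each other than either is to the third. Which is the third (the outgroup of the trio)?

Microodon

Character polarity is set by the outgroup: the derived state is whichever differs from the outgroup's state, so for I the derived state is 'no', and for the remaining characters it is 'yes'.
All ingroup taxa share the derived state 'no' for I; it defines the ingroup but does not resolve relationships within it.
II (derived state 'yes') is shared by Haliilis and Therilis — a synapomorphy uniting that clade.
Only Microodon and Ornithana show the derived state 'yes' for III, supporting them as a clade.
Most parsimonious ingroup topology: ((Therilis,Haliilis),(Ornithana,Microodon)).
Haliilis and Therilis share a more recent common ancestor with each other than either does with Microodon, so Microodon is the least closely related of the three.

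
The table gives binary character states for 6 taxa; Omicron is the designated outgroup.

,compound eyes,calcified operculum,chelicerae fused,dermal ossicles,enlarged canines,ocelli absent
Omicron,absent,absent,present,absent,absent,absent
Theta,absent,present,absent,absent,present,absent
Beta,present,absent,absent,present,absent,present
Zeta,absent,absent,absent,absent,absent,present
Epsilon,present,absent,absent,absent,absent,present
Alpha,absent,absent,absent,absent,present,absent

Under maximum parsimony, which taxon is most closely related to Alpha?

Theta

Character polarity is set by the outgroup: the derived state is whichever differs from the outgroup's state, so for chelicerae fused the derived state is 'absent', and for the remaining characters it is 'present'.
compound eyes: derived state 'present' in Beta and Epsilon only — synapomorphy for {Beta, Epsilon}.
calcified operculum (derived state 'present') is unique to Theta (autapomorphy; uninformative for grouping).
chelicerae fused (derived state 'absent') is shared by all ingroup taxa — unites the whole ingroup.
dermal ossicles (derived state 'present') is unique to Beta (autapomorphy; uninformative for grouping).
enlarged canines (derived state 'present') is shared by Alpha and Theta — a synapomorphy uniting that clade.
ocelli absent: derived state 'present' in Beta, Epsilon, and Zeta only — synapomorphy for {Beta, Epsilon, Zeta}.
Most parsimonious ingroup topology: ((Theta,Alpha),((Beta,Epsilon),Zeta)).
Alpha and Theta form a cherry on this tree, so they are sister taxa.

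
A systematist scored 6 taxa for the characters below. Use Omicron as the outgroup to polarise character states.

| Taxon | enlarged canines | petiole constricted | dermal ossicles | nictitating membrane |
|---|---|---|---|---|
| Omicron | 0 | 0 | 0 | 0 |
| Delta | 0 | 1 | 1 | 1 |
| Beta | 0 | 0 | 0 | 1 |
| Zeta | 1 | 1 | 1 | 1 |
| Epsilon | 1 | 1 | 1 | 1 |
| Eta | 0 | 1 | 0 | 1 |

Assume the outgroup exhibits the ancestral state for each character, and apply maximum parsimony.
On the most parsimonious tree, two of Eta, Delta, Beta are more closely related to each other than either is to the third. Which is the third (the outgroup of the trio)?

Beta

The outgroup has state '0' for every character, so '1' is the derived state throughout.
Only Epsilon and Zeta show the derived state '1' for enlarged canines, supporting them as a clade.
petiole constricted (derived state '1') is shared by Delta, Epsilon, Eta, and Zeta — a synapomorphy uniting that clade.
Only Delta, Epsilon, and Zeta show the derived state '1' for dermal ossicles, supporting them as a clade.
nictitating membrane (derived state '1') is shared by all ingroup taxa — unites the whole ingroup.
Most parsimonious ingroup topology: (((Delta,(Zeta,Epsilon)),Eta),Beta).
Eta and Delta share a more recent common ancestor with each other than either does with Beta, so Beta is the least closely related of the three.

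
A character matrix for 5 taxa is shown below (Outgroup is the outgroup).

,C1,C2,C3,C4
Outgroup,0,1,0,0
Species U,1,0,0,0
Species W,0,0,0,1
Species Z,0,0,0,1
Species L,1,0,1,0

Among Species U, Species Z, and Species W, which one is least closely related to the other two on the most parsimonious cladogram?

Species U

Character polarity is set by the outgroup: the derived state is whichever differs from the outgroup's state, so for C2 the derived state is '0', and for the remaining characters it is '1'.
C1: derived state '1' in Species L and Species U only — synapomorphy for {Species L, Species U}.
C2 (derived state '0') is shared by all ingroup taxa — unites the whole ingroup.
C3: derived state '1' in Species L only — an autapomorphy, so it tells us nothing about relationships among taxa.
C4 (derived state '1') is shared by Species W and Species Z — a synapomorphy uniting that clade.
Most parsimonious ingroup topology: ((Species U,Species L),(Species W,Species Z)).
Species Z and Species W share a more recent common ancestor with each other than either does with Species U, so Species U is the least closely related of the three.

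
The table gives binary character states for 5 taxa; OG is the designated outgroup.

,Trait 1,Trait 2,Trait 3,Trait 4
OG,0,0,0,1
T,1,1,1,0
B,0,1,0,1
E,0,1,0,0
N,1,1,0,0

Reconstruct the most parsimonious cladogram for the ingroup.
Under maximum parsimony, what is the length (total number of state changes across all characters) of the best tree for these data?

4

Character polarity is set by the outgroup: the derived state is whichever differs from the outgroup's state, so for Trait 4 the derived state is '0', and for the remaining characters it is '1'.
Only N and T show the derived state '1' for Trait 1, supporting them as a clade.
Trait 2 (derived state '1') is shared by all ingroup taxa — unites the whole ingroup.
Trait 3 (derived state '1') is unique to T (autapomorphy; uninformative for grouping).
Trait 4: derived state '0' in E, N, and T only — synapomorphy for {E, N, T}.
Most parsimonious ingroup topology: (((T,N),E),B).
Changes per character on this tree: Trait 1: 1; Trait 2: 1; Trait 3: 1; Trait 4: 1.
Total = 4.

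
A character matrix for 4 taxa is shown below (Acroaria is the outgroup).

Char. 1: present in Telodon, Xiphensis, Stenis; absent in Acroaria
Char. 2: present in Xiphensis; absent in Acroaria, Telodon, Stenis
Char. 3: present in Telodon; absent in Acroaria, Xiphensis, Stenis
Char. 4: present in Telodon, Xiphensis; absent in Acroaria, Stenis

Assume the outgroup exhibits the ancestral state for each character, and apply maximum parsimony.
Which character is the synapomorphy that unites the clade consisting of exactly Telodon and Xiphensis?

Char. 4

The outgroup has state 'absent' for every character, so 'present' is the derived state throughout.
Char. 1 (derived state 'present') is shared by all ingroup taxa — unites the whole ingroup.
Char. 2: derived state 'present' in Xiphensis only — an autapomorphy, so it tells us nothing about relationships among taxa.
Char. 3 (derived state 'present') is unique to Telodon (autapomorphy; uninformative for grouping).
Char. 4: derived state 'present' in Telodon and Xiphensis only — synapomorphy for {Telodon, Xiphensis}.
Most parsimonious ingroup topology: ((Telodon,Xiphensis),Stenis).
The clade {Telodon, Xiphensis} is supported by Char. 4: its derived state 'present' occurs in exactly those taxa and in no other taxon (including the outgroup).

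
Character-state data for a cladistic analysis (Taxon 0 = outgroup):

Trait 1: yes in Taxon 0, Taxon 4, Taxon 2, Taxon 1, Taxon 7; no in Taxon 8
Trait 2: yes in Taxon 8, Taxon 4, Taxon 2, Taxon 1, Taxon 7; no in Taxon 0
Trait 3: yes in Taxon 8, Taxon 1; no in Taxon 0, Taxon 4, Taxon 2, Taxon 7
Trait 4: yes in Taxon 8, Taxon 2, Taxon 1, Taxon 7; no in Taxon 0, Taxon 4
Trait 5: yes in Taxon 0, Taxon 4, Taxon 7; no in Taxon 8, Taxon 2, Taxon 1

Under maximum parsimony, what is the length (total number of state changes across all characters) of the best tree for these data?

5

Character polarity is set by the outgroup: the derived state is whichever differs from the outgroup's state, so for Trait 1, Trait 5 the derived state is 'no', and for the remaining characters it is 'yes'.
Trait 1 (derived state 'no') is unique to Taxon 8 (autapomorphy; uninformative for grouping).
Trait 2 (derived state 'yes') is shared by all ingroup taxa — unites the whole ingroup.
Trait 3 (derived state 'yes') is shared by Taxon 1 and Taxon 8 — a synapomorphy uniting that clade.
Only Taxon 1, Taxon 2, Taxon 7, and Taxon 8 show the derived state 'yes' for Trait 4, supporting them as a clade.
Only Taxon 1, Taxon 2, and Taxon 8 show the derived state 'no' for Trait 5, supporting them as a clade.
Most parsimonious ingroup topology: ((((Taxon 8,Taxon 1),Taxon 2),Taxon 7),Taxon 4).
Changes per character on this tree: Trait 1: 1; Trait 2: 1; Trait 3: 1; Trait 4: 1; Trait 5: 1.
Total = 5.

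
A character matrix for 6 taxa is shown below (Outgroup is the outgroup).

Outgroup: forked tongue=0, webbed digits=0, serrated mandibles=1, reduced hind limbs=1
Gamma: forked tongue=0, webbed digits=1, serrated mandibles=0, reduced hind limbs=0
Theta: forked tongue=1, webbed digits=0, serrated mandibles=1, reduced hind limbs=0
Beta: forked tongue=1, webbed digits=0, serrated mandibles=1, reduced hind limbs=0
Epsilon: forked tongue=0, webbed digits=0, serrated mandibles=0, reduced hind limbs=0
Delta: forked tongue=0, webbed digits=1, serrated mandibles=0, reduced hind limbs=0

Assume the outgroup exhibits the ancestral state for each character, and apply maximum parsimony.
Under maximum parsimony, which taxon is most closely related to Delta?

Gamma

Character polarity is set by the outgroup: the derived state is whichever differs from the outgroup's state, so for serrated mandibles, reduced hind limbs the derived state is '0', and for the remaining characters it is '1'.
forked tongue: derived state '1' in Beta and Theta only — synapomorphy for {Beta, Theta}.
webbed digits (derived state '1') is shared by Delta and Gamma — a synapomorphy uniting that clade.
serrated mandibles: derived state '0' in Delta, Epsilon, and Gamma only — synapomorphy for {Delta, Epsilon, Gamma}.
reduced hind limbs (derived state '0') is shared by all ingroup taxa — unites the whole ingroup.
Most parsimonious ingroup topology: (((Gamma,Delta),Epsilon),(Theta,Beta)).
Delta and Gamma form a cherry on this tree, so they are sister taxa.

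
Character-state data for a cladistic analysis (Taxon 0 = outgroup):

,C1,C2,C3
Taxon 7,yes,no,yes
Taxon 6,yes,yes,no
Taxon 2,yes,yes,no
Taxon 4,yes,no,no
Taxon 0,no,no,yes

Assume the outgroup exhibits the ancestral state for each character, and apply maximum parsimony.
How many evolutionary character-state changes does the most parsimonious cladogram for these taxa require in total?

Character polarity is set by the outgroup: the derived state is whichever differs from the outgroup's state, so for C3 the derived state is 'no', and for the remaining characters it is 'yes'.
C1 (derived state 'yes') is shared by all ingroup taxa — unites the whole ingroup.
C2: derived state 'yes' in Taxon 2 and Taxon 6 only — synapomorphy for {Taxon 2, Taxon 6}.
C3: derived state 'no' in Taxon 2, Taxon 4, and Taxon 6 only — synapomorphy for {Taxon 2, Taxon 4, Taxon 6}.
Most parsimonious ingroup topology: ((Taxon 4,(Taxon 6,Taxon 2)),Taxon 7).
Changes per character on this tree: C1: 1; C2: 1; C3: 1.
Total = 3.

3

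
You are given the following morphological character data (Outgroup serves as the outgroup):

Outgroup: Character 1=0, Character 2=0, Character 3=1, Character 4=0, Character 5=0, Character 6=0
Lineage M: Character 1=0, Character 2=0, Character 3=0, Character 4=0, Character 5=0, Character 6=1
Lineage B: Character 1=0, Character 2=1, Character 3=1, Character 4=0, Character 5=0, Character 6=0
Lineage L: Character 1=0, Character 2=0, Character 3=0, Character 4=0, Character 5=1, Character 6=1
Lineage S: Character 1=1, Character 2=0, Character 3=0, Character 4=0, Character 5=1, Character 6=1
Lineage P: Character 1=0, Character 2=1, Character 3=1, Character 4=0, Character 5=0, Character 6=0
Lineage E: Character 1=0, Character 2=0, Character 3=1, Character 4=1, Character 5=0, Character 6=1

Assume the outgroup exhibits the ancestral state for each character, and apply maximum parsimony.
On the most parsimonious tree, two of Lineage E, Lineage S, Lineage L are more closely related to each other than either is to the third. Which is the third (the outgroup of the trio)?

Character polarity is set by the outgroup: the derived state is whichever differs from the outgroup's state, so for Character 3 the derived state is '0', and for the remaining characters it is '1'.
Character 1: derived state '1' in Lineage S only — an autapomorphy, so it tells us nothing about relationships among taxa.
Only Lineage B and Lineage P show the derived state '1' for Character 2, supporting them as a clade.
Only Lineage L, Lineage M, and Lineage S show the derived state '0' for Character 3, supporting them as a clade.
Character 4: derived state '1' in Lineage E only — an autapomorphy, so it tells us nothing about relationships among taxa.
Only Lineage L and Lineage S show the derived state '1' for Character 5, supporting them as a clade.
Only Lineage E, Lineage L, Lineage M, and Lineage S show the derived state '1' for Character 6, supporting them as a clade.
Most parsimonious ingroup topology: (((Lineage M,(Lineage L,Lineage S)),Lineage E),(Lineage B,Lineage P)).
Lineage S and Lineage L share a more recent common ancestor with each other than either does with Lineage E, so Lineage E is the least closely related of the three.

Lineage E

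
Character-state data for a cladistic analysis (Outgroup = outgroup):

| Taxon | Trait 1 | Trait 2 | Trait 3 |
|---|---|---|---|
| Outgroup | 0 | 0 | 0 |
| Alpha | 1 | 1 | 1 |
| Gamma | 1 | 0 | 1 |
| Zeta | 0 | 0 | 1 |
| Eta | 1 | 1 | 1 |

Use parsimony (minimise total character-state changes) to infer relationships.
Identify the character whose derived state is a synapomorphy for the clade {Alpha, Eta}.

Trait 2

The outgroup has state '0' for every character, so '1' is the derived state throughout.
Trait 1: derived state '1' in Alpha, Eta, and Gamma only — synapomorphy for {Alpha, Eta, Gamma}.
Only Alpha and Eta show the derived state '1' for Trait 2, supporting them as a clade.
Trait 3 (derived state '1') is shared by all ingroup taxa — unites the whole ingroup.
Most parsimonious ingroup topology: (((Alpha,Eta),Gamma),Zeta).
The clade {Alpha, Eta} is supported by Trait 2: its derived state '1' occurs in exactly those taxa and in no other taxon (including the outgroup).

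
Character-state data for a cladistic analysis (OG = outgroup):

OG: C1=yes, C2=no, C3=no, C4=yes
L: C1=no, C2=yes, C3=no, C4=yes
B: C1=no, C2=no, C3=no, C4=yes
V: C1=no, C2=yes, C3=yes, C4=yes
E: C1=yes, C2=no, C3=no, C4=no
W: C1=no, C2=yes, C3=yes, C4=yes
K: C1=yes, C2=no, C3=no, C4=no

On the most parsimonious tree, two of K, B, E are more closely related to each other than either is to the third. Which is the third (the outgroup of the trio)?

Character polarity is set by the outgroup: the derived state is whichever differs from the outgroup's state, so for C1, C4 the derived state is 'no', and for the remaining characters it is 'yes'.
C1 (derived state 'no') is shared by B, L, V, and W — a synapomorphy uniting that clade.
C2 (derived state 'yes') is shared by L, V, and W — a synapomorphy uniting that clade.
C3 (derived state 'yes') is shared by V and W — a synapomorphy uniting that clade.
C4 (derived state 'no') is shared by E and K — a synapomorphy uniting that clade.
Most parsimonious ingroup topology: (((L,(V,W)),B),(E,K)).
E and K share a more recent common ancestor with each other than either does with B, so B is the least closely related of the three.

B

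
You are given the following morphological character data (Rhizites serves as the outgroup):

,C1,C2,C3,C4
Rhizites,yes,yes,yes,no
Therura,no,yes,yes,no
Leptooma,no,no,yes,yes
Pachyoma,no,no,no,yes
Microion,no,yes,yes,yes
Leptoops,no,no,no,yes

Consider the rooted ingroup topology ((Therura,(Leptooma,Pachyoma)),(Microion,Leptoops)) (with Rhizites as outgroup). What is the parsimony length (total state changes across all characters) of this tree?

Map each character onto ((Therura,(Leptooma,Pachyoma)),(Microion,Leptoops)) (rooted by Rhizites) and count the minimum state changes it requires (Fitch parsimony):
C1: 1; C2: 2; C3: 2; C4: 2.
Total tree length = 7.

7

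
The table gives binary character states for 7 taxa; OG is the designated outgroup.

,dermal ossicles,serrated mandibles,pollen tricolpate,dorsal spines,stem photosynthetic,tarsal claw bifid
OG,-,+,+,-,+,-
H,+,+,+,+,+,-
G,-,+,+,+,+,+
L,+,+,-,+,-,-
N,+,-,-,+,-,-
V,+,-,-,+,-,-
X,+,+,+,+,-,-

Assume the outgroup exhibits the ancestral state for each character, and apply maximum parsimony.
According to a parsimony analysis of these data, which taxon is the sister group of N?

V

Character polarity is set by the outgroup: the derived state is whichever differs from the outgroup's state, so for serrated mandibles, pollen tricolpate, stem photosynthetic the derived state is '-', and for the remaining characters it is '+'.
dermal ossicles (derived state '+') is shared by H, L, N, V, and X — a synapomorphy uniting that clade.
Only N and V show the derived state '-' for serrated mandibles, supporting them as a clade.
pollen tricolpate (derived state '-') is shared by L, N, and V — a synapomorphy uniting that clade.
All ingroup taxa share the derived state '+' for dorsal spines; it defines the ingroup but does not resolve relationships within it.
Only L, N, V, and X show the derived state '-' for stem photosynthetic, supporting them as a clade.
tarsal claw bifid: derived state '+' in G only — an autapomorphy, so it tells us nothing about relationships among taxa.
Most parsimonious ingroup topology: ((H,((L,(V,N)),X)),G).
N and V form a cherry on this tree, so they are sister taxa.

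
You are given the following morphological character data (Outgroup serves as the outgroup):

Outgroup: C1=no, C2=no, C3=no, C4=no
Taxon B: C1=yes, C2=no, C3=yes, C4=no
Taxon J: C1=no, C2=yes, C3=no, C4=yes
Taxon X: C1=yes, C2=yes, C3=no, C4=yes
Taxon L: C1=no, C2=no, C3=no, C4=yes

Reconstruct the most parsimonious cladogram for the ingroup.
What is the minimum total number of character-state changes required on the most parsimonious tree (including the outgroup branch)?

5

The outgroup has state 'no' for every character, so 'yes' is the derived state throughout.
C1 groups Taxon B and Taxon X, which is incompatible with the clades supported by the remaining characters; treating it as convergent (homoplasy) costs fewer steps than any alternative tree.
C2 (derived state 'yes') is shared by Taxon J and Taxon X — a synapomorphy uniting that clade.
C3 (derived state 'yes') is unique to Taxon B (autapomorphy; uninformative for grouping).
Only Taxon J, Taxon L, and Taxon X show the derived state 'yes' for C4, supporting them as a clade.
Most parsimonious ingroup topology: (Taxon B,((Taxon J,Taxon X),Taxon L)).
Changes per character on this tree: C1: 2; C2: 1; C3: 1; C4: 1.
Total = 5.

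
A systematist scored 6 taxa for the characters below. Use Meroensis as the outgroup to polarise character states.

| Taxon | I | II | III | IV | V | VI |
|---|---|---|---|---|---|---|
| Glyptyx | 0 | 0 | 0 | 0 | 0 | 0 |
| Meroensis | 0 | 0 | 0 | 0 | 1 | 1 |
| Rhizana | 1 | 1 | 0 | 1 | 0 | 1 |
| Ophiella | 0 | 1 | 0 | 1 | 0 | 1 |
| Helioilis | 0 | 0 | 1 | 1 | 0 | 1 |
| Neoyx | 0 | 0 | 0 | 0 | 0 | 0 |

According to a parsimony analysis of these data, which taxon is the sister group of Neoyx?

Glyptyx

Character polarity is set by the outgroup: the derived state is whichever differs from the outgroup's state, so for V, VI the derived state is '0', and for the remaining characters it is '1'.
I: derived state '1' in Rhizana only — an autapomorphy, so it tells us nothing about relationships among taxa.
Only Ophiella and Rhizana show the derived state '1' for II, supporting them as a clade.
III (derived state '1') is unique to Helioilis (autapomorphy; uninformative for grouping).
IV: derived state '1' in Helioilis, Ophiella, and Rhizana only — synapomorphy for {Helioilis, Ophiella, Rhizana}.
V (derived state '0') is shared by all ingroup taxa — unites the whole ingroup.
VI (derived state '0') is shared by Glyptyx and Neoyx — a synapomorphy uniting that clade.
Most parsimonious ingroup topology: (((Ophiella,Rhizana),Helioilis),(Glyptyx,Neoyx)).
Neoyx and Glyptyx form a cherry on this tree, so they are sister taxa.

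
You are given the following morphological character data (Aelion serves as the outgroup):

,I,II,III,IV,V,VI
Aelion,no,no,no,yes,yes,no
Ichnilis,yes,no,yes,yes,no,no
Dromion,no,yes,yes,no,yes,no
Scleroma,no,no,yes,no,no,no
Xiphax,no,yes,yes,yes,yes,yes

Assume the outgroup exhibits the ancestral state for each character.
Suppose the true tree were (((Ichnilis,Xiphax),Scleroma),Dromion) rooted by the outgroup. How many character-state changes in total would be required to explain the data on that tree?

9

Map each character onto (((Ichnilis,Xiphax),Scleroma),Dromion) (rooted by Aelion) and count the minimum state changes it requires (Fitch parsimony):
I: 1; II: 2; III: 1; IV: 2; V: 2; VI: 1.
Total tree length = 9.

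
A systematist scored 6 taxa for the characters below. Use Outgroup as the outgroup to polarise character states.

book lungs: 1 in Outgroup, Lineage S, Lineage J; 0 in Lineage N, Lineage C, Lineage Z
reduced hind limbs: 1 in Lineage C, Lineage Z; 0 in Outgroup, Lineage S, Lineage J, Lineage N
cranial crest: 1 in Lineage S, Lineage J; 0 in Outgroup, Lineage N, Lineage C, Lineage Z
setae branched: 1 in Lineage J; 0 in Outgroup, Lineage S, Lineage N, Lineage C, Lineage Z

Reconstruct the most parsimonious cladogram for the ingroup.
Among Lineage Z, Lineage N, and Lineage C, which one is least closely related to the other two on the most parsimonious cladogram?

Lineage N

Character polarity is set by the outgroup: the derived state is whichever differs from the outgroup's state, so for book lungs the derived state is '0', and for the remaining characters it is '1'.
book lungs (derived state '0') is shared by Lineage C, Lineage N, and Lineage Z — a synapomorphy uniting that clade.
Only Lineage C and Lineage Z show the derived state '1' for reduced hind limbs, supporting them as a clade.
cranial crest (derived state '1') is shared by Lineage J and Lineage S — a synapomorphy uniting that clade.
setae branched (derived state '1') is unique to Lineage J (autapomorphy; uninformative for grouping).
Most parsimonious ingroup topology: ((Lineage S,Lineage J),(Lineage N,(Lineage C,Lineage Z))).
Lineage Z and Lineage C share a more recent common ancestor with each other than either does with Lineage N, so Lineage N is the least closely related of the three.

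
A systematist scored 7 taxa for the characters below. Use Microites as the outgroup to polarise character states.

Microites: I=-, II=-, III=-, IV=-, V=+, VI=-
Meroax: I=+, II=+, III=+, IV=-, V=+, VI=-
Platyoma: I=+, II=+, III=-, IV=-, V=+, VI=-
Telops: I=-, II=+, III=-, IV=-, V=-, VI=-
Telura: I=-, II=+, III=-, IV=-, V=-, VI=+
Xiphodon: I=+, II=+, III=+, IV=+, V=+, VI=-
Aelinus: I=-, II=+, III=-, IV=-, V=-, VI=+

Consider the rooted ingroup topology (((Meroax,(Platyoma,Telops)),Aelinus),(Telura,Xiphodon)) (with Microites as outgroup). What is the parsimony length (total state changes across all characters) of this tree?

Map each character onto (((Meroax,(Platyoma,Telops)),Aelinus),(Telura,Xiphodon)) (rooted by Microites) and count the minimum state changes it requires (Fitch parsimony):
I: 3; II: 1; III: 2; IV: 1; V: 3; VI: 2.
Total tree length = 12.

12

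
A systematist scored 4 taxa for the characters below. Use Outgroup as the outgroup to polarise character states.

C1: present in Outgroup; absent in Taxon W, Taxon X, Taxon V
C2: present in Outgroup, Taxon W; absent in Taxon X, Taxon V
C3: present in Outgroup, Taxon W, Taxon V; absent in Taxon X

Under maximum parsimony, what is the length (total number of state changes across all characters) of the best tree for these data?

The outgroup has state 'present' for every character, so 'absent' is the derived state throughout.
C1 (derived state 'absent') is shared by all ingroup taxa — unites the whole ingroup.
Only Taxon V and Taxon X show the derived state 'absent' for C2, supporting them as a clade.
C3: derived state 'absent' in Taxon X only — an autapomorphy, so it tells us nothing about relationships among taxa.
Most parsimonious ingroup topology: (Taxon W,(Taxon X,Taxon V)).
Changes per character on this tree: C1: 1; C2: 1; C3: 1.
Total = 3.

3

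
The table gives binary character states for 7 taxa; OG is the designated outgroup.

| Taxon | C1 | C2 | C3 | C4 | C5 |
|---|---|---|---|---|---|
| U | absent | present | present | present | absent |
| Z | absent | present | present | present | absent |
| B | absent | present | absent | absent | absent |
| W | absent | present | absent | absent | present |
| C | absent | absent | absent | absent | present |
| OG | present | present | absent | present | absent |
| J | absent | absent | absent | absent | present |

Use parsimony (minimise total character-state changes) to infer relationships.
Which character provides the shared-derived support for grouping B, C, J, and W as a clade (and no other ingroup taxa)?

C4

Character polarity is set by the outgroup: the derived state is whichever differs from the outgroup's state, so for C1, C2, C4 the derived state is 'absent', and for the remaining characters it is 'present'.
C1 (derived state 'absent') is shared by all ingroup taxa — unites the whole ingroup.
C2: derived state 'absent' in C and J only — synapomorphy for {C, J}.
C3 (derived state 'present') is shared by U and Z — a synapomorphy uniting that clade.
C4: derived state 'absent' in B, C, J, and W only — synapomorphy for {B, C, J, W}.
C5 (derived state 'present') is shared by C, J, and W — a synapomorphy uniting that clade.
Most parsimonious ingroup topology: (((W,(C,J)),B),(Z,U)).
The clade {B, C, J, W} is supported by C4: its derived state 'absent' occurs in exactly those taxa and in no other taxon (including the outgroup).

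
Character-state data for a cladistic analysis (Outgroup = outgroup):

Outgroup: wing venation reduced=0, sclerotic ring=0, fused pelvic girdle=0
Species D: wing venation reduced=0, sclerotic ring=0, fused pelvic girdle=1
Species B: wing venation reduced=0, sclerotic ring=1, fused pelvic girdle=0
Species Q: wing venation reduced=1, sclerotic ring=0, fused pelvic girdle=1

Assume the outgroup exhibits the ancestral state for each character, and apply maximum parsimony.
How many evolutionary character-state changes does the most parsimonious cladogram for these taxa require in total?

3

The outgroup has state '0' for every character, so '1' is the derived state throughout.
wing venation reduced: derived state '1' in Species Q only — an autapomorphy, so it tells us nothing about relationships among taxa.
sclerotic ring: derived state '1' in Species B only — an autapomorphy, so it tells us nothing about relationships among taxa.
fused pelvic girdle (derived state '1') is shared by Species D and Species Q — a synapomorphy uniting that clade.
Most parsimonious ingroup topology: ((Species D,Species Q),Species B).
Changes per character on this tree: wing venation reduced: 1; sclerotic ring: 1; fused pelvic girdle: 1.
Total = 3.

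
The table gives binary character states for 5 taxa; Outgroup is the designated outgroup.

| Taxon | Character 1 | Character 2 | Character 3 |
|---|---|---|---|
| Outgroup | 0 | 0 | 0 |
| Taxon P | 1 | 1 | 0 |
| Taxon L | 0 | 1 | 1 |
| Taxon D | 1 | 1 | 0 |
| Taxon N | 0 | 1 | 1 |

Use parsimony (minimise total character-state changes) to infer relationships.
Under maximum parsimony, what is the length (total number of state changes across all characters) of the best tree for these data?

The outgroup has state '0' for every character, so '1' is the derived state throughout.
Character 1 (derived state '1') is shared by Taxon D and Taxon P — a synapomorphy uniting that clade.
All ingroup taxa share the derived state '1' for Character 2; it defines the ingroup but does not resolve relationships within it.
Character 3 (derived state '1') is shared by Taxon L and Taxon N — a synapomorphy uniting that clade.
Most parsimonious ingroup topology: ((Taxon P,Taxon D),(Taxon L,Taxon N)).
Changes per character on this tree: Character 1: 1; Character 2: 1; Character 3: 1.
Total = 3.

3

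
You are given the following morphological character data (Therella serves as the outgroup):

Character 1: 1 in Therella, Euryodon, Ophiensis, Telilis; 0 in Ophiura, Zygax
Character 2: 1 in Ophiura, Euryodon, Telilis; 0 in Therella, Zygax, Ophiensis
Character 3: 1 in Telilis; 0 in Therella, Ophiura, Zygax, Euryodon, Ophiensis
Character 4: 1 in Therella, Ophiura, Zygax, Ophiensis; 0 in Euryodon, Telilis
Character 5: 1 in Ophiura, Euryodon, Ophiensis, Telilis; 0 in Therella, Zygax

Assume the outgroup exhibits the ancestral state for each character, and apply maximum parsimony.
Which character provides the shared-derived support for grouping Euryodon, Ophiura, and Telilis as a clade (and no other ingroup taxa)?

Character polarity is set by the outgroup: the derived state is whichever differs from the outgroup's state, so for Character 1, Character 4 the derived state is '0', and for the remaining characters it is '1'.
Character 1 groups Ophiura and Zygax, which is incompatible with the clades supported by the remaining characters; treating it as convergent (homoplasy) costs fewer steps than any alternative tree.
Character 2 (derived state '1') is shared by Euryodon, Ophiura, and Telilis — a synapomorphy uniting that clade.
Character 3: derived state '1' in Telilis only — an autapomorphy, so it tells us nothing about relationships among taxa.
Character 4 (derived state '0') is shared by Euryodon and Telilis — a synapomorphy uniting that clade.
Only Euryodon, Ophiensis, Ophiura, and Telilis show the derived state '1' for Character 5, supporting them as a clade.
Most parsimonious ingroup topology: (((Ophiura,(Euryodon,Telilis)),Ophiensis),Zygax).
The clade {Euryodon, Ophiura, Telilis} is supported by Character 2: its derived state '1' occurs in exactly those taxa and in no other taxon (including the outgroup).

Character 2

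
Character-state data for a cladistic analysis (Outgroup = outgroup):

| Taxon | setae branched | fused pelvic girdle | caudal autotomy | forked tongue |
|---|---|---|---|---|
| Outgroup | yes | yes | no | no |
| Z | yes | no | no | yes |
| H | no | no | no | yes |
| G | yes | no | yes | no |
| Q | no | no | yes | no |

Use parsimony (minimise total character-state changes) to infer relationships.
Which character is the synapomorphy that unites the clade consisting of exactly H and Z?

forked tongue

Character polarity is set by the outgroup: the derived state is whichever differs from the outgroup's state, so for setae branched, fused pelvic girdle the derived state is 'no', and for the remaining characters it is 'yes'.
setae branched groups H and Q, which is incompatible with the clades supported by the remaining characters; treating it as convergent (homoplasy) costs fewer steps than any alternative tree.
fused pelvic girdle (derived state 'no') is shared by all ingroup taxa — unites the whole ingroup.
caudal autotomy: derived state 'yes' in G and Q only — synapomorphy for {G, Q}.
Only H and Z show the derived state 'yes' for forked tongue, supporting them as a clade.
Most parsimonious ingroup topology: ((Z,H),(G,Q)).
The clade {H, Z} is supported by forked tongue: its derived state 'yes' occurs in exactly those taxa and in no other taxon (including the outgroup).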